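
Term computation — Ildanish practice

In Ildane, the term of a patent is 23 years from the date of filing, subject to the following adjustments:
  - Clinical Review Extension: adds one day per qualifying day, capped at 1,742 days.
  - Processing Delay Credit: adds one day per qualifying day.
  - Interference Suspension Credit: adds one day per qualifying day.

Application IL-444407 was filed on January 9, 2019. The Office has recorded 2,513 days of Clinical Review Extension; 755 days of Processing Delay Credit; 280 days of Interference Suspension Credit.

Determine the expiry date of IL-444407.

August 17, 2049

Base term: filing date + 23 years → 9 January 2042.
Clinical Review Extension: 2513 days claimed exceeds the 1742-day cap, so +1742 days → 17 October 2046.
Processing Delay Credit: +755 days → 10 November 2048.
Interference Suspension Credit: +280 days → 17 August 2049.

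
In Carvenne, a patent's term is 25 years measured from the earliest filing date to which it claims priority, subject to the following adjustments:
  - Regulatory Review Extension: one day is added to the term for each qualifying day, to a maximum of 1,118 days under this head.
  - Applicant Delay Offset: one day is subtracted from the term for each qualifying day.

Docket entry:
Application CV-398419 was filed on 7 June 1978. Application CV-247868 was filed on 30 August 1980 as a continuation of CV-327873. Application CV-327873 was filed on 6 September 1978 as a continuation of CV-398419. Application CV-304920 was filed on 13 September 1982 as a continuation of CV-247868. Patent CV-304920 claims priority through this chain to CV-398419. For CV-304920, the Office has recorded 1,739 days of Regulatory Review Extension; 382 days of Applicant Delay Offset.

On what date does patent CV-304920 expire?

2005-06-12

Earliest priority filing: 7 June 1978.
Base term: 7 June 1978 + 25 years → 7 June 2003.
Regulatory Review Extension: 1739 days claimed exceeds the 1118-day cap, so +1118 days → 29 June 2006.
Applicant Delay Offset: −382 days → 12 June 2005.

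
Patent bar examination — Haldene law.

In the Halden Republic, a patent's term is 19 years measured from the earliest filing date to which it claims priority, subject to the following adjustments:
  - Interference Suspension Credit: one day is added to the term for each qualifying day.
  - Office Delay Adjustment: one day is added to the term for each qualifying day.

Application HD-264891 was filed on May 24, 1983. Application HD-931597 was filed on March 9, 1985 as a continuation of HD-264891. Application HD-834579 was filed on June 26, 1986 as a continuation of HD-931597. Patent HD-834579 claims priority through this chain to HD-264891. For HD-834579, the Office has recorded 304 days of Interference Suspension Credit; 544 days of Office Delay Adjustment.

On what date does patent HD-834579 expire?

2004-09-18

Earliest priority filing: 24 May 1983.
Base term: 24 May 1983 + 19 years → 24 May 2002.
Interference Suspension Credit: +304 days → 24 March 2003.
Office Delay Adjustment: +544 days → 18 September 2004.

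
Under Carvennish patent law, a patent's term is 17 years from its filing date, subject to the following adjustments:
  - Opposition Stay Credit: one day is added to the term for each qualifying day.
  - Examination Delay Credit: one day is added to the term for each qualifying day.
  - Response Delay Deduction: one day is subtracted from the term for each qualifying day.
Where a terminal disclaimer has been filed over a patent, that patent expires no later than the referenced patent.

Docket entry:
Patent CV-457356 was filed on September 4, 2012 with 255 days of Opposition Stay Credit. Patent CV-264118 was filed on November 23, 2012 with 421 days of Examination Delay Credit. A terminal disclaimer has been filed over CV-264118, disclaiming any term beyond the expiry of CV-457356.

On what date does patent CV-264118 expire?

2030-05-17

Natural term of CV-264118:
  Base: filing + 17 years → 23 November 2029.
  Examination Delay Credit: +421 days → 18 January 2031.
Expiry of referenced patent CV-457356:
  Base: filing + 17 years → 4 September 2029.
  Opposition Stay Credit: +255 days → 17 May 2030.
Terminal disclaimer: CV-264118 expires on the earlier of 18 January 2031 and 17 May 2030.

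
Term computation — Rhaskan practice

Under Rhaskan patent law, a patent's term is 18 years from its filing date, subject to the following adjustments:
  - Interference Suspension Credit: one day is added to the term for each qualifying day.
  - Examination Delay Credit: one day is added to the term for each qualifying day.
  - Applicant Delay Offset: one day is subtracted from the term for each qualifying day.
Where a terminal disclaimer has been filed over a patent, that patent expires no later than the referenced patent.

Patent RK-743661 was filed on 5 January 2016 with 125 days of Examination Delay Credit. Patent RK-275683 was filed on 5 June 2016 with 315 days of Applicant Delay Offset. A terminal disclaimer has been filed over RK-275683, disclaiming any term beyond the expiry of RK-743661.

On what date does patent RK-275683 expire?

Natural term of RK-275683:
  Base: filing + 18 years → 5 June 2034.
  Applicant Delay Offset: −315 days → 25 July 2033.
Expiry of referenced patent RK-743661:
  Base: filing + 18 years → 5 January 2034.
  Examination Delay Credit: +125 days → 10 May 2034.
Terminal disclaimer: RK-275683 expires on the earlier of 25 July 2033 and 10 May 2034.

July 25, 2033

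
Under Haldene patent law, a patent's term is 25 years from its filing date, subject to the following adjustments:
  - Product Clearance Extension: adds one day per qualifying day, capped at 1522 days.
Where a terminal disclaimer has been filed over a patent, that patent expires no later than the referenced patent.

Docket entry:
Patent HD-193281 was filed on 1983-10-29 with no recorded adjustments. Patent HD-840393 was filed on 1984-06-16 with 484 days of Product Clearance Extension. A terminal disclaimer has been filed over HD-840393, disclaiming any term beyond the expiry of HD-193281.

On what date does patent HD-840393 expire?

2008-10-29

Natural term of HD-840393:
  Base: filing + 25 years → 16 June 2009.
  Product Clearance Extension: 484 days (within the 1522-day cap) → +484 days → 13 October 2010.
Expiry of referenced patent HD-193281:
  Base: filing + 25 years → 29 October 2008.
Terminal disclaimer: HD-840393 expires on the earlier of 13 October 2010 and 29 October 2008.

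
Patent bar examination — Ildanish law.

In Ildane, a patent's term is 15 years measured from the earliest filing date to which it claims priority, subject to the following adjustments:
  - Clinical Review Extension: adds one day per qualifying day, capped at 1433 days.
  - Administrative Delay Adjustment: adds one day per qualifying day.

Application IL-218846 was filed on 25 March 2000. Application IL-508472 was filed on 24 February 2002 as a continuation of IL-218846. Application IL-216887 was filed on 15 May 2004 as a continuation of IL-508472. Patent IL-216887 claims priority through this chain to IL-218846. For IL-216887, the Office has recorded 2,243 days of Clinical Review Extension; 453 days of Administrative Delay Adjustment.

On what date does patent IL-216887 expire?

Earliest priority filing: 25 March 2000.
Base term: 25 March 2000 + 15 years → 25 March 2015.
Clinical Review Extension: 2243 days claimed exceeds the 1433-day cap, so +1433 days → 25 February 2019.
Administrative Delay Adjustment: +453 days → 23 May 2020.

May 23, 2020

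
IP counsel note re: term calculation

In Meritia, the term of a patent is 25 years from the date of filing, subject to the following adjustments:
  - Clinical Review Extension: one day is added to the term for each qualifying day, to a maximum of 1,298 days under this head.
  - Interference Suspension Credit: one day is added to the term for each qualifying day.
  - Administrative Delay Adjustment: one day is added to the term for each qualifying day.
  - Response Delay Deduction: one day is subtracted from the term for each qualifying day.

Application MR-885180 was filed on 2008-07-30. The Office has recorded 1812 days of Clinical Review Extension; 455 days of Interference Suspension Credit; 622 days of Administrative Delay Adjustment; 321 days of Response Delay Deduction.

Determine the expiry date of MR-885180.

Base term: filing date + 25 years → 30 July 2033.
Clinical Review Extension: 1812 days claimed exceeds the 1298-day cap, so +1298 days → 17 February 2037.
Interference Suspension Credit: +455 days → 18 May 2038.
Administrative Delay Adjustment: +622 days → 30 January 2040.
Response Delay Deduction: −321 days → 15 March 2039.

2039-03-15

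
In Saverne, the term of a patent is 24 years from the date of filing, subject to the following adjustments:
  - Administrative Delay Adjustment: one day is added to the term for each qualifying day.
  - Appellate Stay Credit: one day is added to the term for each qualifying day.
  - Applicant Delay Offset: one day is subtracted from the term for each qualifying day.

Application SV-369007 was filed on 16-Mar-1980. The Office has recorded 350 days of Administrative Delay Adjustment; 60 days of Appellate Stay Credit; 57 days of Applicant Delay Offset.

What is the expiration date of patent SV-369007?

Base term: filing date + 24 years → 16 March 2004.
Administrative Delay Adjustment: +350 days → 1 March 2005.
Appellate Stay Credit: +60 days → 30 April 2005.
Applicant Delay Offset: −57 days → 4 March 2005.

March 4, 2005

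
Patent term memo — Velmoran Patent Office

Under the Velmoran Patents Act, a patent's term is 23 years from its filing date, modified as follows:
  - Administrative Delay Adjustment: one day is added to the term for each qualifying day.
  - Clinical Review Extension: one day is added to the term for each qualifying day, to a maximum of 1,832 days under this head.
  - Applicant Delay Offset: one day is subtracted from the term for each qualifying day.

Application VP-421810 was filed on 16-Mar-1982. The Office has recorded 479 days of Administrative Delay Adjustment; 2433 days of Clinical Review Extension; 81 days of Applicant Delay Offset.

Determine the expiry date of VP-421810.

Base term: filing date + 23 years → 16 March 2005.
Administrative Delay Adjustment: +479 days → 8 July 2006.
Clinical Review Extension: 2433 days claimed exceeds the 1832-day cap, so +1832 days → 14 July 2011.
Applicant Delay Offset: −81 days → 24 April 2011.

2011-04-24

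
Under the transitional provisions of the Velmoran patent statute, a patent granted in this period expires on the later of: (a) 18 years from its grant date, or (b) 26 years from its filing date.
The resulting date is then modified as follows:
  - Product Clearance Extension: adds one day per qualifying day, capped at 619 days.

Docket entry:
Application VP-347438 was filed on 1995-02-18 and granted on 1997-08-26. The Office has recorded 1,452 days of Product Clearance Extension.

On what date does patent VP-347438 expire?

(a) grant + 18 years → 26 August 2015.
(b) filing + 26 years → 18 February 2021.
Later of the two: 18 February 2021.
Product Clearance Extension: 1452 days claimed exceeds the 619-day cap, so +619 days → 30 October 2022.

2022-10-30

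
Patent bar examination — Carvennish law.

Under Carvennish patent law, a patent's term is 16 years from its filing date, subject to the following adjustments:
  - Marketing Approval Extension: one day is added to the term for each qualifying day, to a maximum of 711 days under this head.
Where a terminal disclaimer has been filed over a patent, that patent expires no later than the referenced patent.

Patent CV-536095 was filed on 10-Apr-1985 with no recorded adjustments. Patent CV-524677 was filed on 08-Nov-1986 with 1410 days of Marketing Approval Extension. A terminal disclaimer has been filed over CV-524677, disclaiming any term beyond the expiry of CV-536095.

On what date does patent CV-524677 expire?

Natural term of CV-524677:
  Base: filing + 16 years → 8 November 2002.
  Marketing Approval Extension: 1410 days claimed exceeds the 711-day cap, so +711 days → 19 October 2004.
Expiry of referenced patent CV-536095:
  Base: filing + 16 years → 10 April 2001.
Terminal disclaimer: CV-524677 expires on the earlier of 19 October 2004 and 10 April 2001.

April 10, 2001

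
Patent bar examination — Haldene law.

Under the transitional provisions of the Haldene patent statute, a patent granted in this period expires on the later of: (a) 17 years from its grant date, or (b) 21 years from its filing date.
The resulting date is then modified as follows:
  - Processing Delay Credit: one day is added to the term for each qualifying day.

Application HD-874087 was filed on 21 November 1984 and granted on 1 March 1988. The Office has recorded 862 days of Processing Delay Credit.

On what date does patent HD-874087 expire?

April 1, 2008

(a) grant + 17 years → 1 March 2005.
(b) filing + 21 years → 21 November 2005.
Later of the two: 21 November 2005.
Processing Delay Credit: +862 days → 1 April 2008.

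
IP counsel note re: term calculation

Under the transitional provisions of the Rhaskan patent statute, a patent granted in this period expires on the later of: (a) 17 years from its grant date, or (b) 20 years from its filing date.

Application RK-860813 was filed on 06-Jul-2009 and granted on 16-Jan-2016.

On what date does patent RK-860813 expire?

January 16, 2033

(a) grant + 17 years → 16 January 2033.
(b) filing + 20 years → 6 July 2029.
Later of the two: 16 January 2033.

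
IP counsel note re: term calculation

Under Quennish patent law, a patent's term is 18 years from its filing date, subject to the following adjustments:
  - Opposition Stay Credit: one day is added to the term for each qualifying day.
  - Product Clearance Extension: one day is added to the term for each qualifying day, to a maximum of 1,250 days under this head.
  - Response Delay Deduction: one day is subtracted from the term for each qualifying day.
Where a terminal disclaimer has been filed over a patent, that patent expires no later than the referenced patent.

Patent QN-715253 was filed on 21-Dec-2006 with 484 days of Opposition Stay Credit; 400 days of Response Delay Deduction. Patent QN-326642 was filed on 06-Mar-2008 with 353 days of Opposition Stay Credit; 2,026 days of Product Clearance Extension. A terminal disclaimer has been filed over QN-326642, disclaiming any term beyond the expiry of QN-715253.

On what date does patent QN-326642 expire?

Natural term of QN-326642:
  Base: filing + 18 years → 6 March 2026.
  Opposition Stay Credit: +353 days → 22 February 2027.
  Product Clearance Extension: 2026 days claimed exceeds the 1250-day cap, so +1250 days → 26 July 2030.
Expiry of referenced patent QN-715253:
  Base: filing + 18 years → 21 December 2024.
  Opposition Stay Credit: +484 days → 19 April 2026.
  Response Delay Deduction: −400 days → 15 March 2025.
Terminal disclaimer: QN-326642 expires on the earlier of 26 July 2030 and 15 March 2025.

March 15, 2025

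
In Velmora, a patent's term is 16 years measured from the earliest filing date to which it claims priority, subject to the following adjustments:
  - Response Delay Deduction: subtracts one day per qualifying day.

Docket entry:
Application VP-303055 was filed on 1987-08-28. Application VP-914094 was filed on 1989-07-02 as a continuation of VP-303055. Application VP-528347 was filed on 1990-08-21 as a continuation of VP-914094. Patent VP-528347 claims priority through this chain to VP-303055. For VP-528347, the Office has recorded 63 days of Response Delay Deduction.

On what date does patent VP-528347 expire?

June 26, 2003

Earliest priority filing: 28 August 1987.
Base term: 28 August 1987 + 16 years → 28 August 2003.
Response Delay Deduction: −63 days → 26 June 2003.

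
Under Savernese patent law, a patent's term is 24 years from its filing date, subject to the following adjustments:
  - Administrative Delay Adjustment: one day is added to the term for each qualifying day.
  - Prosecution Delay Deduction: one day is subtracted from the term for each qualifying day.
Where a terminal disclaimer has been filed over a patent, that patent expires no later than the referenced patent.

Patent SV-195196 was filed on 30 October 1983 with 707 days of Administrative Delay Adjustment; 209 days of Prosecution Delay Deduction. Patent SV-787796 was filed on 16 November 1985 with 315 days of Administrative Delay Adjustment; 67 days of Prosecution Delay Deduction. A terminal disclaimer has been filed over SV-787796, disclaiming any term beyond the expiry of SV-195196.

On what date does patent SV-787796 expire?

2009-03-11

Natural term of SV-787796:
  Base: filing + 24 years → 16 November 2009.
  Administrative Delay Adjustment: +315 days → 27 September 2010.
  Prosecution Delay Deduction: −67 days → 22 July 2010.
Expiry of referenced patent SV-195196:
  Base: filing + 24 years → 30 October 2007.
  Administrative Delay Adjustment: +707 days → 6 October 2009.
  Prosecution Delay Deduction: −209 days → 11 March 2009.
Terminal disclaimer: SV-787796 expires on the earlier of 22 July 2010 and 11 March 2009.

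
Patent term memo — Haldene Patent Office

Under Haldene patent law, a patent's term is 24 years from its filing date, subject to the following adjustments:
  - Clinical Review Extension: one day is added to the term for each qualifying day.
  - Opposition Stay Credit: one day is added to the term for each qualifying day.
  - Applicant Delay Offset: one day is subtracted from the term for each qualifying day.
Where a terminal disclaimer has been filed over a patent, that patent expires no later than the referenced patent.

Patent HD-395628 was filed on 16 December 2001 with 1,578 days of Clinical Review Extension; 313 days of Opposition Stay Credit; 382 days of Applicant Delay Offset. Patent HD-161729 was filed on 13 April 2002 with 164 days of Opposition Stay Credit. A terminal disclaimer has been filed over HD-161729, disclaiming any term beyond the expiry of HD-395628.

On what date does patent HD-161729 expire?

Natural term of HD-161729:
  Base: filing + 24 years → 13 April 2026.
  Opposition Stay Credit: +164 days → 24 September 2026.
Expiry of referenced patent HD-395628:
  Base: filing + 24 years → 16 December 2025.
  Clinical Review Extension: +1578 days → 12 April 2030.
  Opposition Stay Credit: +313 days → 19 February 2031.
  Applicant Delay Offset: −382 days → 2 February 2030.
Terminal disclaimer: HD-161729 expires on the earlier of 24 September 2026 and 2 February 2030.

2026-09-24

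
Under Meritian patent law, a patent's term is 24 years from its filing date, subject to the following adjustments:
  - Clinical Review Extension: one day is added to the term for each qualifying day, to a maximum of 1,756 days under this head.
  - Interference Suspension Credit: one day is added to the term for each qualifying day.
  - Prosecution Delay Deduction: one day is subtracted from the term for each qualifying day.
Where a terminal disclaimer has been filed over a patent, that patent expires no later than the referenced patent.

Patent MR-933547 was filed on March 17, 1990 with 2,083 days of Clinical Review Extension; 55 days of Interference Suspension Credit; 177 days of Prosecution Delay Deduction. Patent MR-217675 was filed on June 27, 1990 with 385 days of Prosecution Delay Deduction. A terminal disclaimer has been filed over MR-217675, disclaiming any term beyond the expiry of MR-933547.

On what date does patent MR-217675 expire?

2013-06-07

Natural term of MR-217675:
  Base: filing + 24 years → 27 June 2014.
  Prosecution Delay Deduction: −385 days → 7 June 2013.
Expiry of referenced patent MR-933547:
  Base: filing + 24 years → 17 March 2014.
  Clinical Review Extension: 2083 days claimed exceeds the 1756-day cap, so +1756 days → 6 January 2019.
  Interference Suspension Credit: +55 days → 2 March 2019.
  Prosecution Delay Deduction: −177 days → 6 September 2018.
Terminal disclaimer: MR-217675 expires on the earlier of 7 June 2013 and 6 September 2018.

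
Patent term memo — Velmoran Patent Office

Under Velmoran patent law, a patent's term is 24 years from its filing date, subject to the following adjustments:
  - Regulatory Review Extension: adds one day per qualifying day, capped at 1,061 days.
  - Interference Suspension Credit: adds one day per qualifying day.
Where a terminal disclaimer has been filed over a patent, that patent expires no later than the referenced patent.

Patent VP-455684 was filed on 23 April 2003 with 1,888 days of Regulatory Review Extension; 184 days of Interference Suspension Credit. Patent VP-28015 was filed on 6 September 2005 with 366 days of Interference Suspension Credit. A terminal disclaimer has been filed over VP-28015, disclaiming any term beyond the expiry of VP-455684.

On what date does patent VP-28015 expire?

September 7, 2030

Natural term of VP-28015:
  Base: filing + 24 years → 6 September 2029.
  Interference Suspension Credit: +366 days → 7 September 2030.
Expiry of referenced patent VP-455684:
  Base: filing + 24 years → 23 April 2027.
  Regulatory Review Extension: 1888 days claimed exceeds the 1061-day cap, so +1061 days → 19 March 2030.
  Interference Suspension Credit: +184 days → 19 September 2030.
Terminal disclaimer: VP-28015 expires on the earlier of 7 September 2030 and 19 September 2030.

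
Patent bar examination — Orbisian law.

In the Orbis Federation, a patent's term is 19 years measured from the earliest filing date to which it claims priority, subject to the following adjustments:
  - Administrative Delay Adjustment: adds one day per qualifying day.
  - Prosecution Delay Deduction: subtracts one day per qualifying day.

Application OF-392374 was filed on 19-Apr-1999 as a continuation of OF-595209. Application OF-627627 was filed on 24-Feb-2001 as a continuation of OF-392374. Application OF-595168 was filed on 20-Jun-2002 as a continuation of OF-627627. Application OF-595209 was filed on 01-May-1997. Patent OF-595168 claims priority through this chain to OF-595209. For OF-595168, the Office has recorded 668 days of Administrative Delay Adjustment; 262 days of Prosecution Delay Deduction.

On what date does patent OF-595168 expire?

Earliest priority filing: 1 May 1997.
Base term: 1 May 1997 + 19 years → 1 May 2016.
Administrative Delay Adjustment: +668 days → 28 February 2018.
Prosecution Delay Deduction: −262 days → 11 June 2017.

June 11, 2017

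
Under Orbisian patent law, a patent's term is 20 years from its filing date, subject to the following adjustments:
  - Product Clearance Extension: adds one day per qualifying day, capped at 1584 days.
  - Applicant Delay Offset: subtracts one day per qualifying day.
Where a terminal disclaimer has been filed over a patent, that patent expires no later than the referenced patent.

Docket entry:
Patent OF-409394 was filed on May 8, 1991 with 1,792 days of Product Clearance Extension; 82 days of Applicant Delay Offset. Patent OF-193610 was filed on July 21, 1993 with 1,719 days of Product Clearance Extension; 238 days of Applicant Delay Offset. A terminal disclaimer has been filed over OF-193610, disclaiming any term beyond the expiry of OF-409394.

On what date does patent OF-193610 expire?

2015-06-18

Natural term of OF-193610:
  Base: filing + 20 years → 21 July 2013.
  Product Clearance Extension: 1719 days claimed exceeds the 1584-day cap, so +1584 days → 21 November 2017.
  Applicant Delay Offset: −238 days → 28 March 2017.
Expiry of referenced patent OF-409394:
  Base: filing + 20 years → 8 May 2011.
  Product Clearance Extension: 1792 days claimed exceeds the 1584-day cap, so +1584 days → 8 September 2015.
  Applicant Delay Offset: −82 days → 18 June 2015.
Terminal disclaimer: OF-193610 expires on the earlier of 28 March 2017 and 18 June 2015.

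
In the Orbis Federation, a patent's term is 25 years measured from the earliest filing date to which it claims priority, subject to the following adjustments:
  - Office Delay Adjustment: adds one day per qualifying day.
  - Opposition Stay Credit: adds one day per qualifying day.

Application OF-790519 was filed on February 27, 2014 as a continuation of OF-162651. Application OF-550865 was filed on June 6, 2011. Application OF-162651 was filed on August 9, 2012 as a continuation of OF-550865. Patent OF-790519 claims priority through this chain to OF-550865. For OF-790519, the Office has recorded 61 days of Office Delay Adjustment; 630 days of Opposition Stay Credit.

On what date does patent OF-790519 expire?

April 28, 2038

Earliest priority filing: 6 June 2011.
Base term: 6 June 2011 + 25 years → 6 June 2036.
Office Delay Adjustment: +61 days → 6 August 2036.
Opposition Stay Credit: +630 days → 28 April 2038.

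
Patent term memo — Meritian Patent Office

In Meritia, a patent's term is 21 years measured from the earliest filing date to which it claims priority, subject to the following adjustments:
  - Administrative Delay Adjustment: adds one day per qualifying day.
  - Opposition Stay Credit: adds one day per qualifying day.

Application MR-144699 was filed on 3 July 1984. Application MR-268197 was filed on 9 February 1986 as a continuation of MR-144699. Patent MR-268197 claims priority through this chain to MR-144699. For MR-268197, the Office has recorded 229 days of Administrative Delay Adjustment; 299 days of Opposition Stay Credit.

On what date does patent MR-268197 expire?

Earliest priority filing: 3 July 1984.
Base term: 3 July 1984 + 21 years → 3 July 2005.
Administrative Delay Adjustment: +229 days → 17 February 2006.
Opposition Stay Credit: +299 days → 13 December 2006.

2006-12-13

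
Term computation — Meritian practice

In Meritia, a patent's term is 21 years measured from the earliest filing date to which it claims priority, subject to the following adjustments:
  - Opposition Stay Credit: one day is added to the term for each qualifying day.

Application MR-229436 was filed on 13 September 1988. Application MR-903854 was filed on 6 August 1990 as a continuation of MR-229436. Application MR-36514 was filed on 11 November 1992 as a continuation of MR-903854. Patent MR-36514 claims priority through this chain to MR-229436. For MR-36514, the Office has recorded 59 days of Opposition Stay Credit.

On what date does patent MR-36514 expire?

2009-11-11

Earliest priority filing: 13 September 1988.
Base term: 13 September 1988 + 21 years → 13 September 2009.
Opposition Stay Credit: +59 days → 11 November 2009.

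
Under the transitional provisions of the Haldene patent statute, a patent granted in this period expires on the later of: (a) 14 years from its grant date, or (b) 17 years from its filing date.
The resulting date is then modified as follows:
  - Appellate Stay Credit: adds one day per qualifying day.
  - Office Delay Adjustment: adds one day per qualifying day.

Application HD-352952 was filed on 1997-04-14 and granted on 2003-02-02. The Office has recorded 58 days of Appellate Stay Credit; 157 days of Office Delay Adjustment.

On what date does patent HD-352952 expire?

(a) grant + 14 years → 2 February 2017.
(b) filing + 17 years → 14 April 2014.
Later of the two: 2 February 2017.
Appellate Stay Credit: +58 days → 1 April 2017.
Office Delay Adjustment: +157 days → 5 September 2017.

September 5, 2017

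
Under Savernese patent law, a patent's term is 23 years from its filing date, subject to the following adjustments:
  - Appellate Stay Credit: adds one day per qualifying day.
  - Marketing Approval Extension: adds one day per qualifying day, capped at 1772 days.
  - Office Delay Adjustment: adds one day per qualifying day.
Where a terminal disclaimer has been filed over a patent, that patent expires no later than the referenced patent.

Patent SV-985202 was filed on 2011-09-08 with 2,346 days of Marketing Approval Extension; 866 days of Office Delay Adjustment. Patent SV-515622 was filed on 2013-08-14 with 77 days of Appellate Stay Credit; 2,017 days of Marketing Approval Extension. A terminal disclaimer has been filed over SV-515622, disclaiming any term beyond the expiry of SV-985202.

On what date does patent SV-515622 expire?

2041-09-06

Natural term of SV-515622:
  Base: filing + 23 years → 14 August 2036.
  Appellate Stay Credit: +77 days → 30 October 2036.
  Marketing Approval Extension: 2017 days claimed exceeds the 1772-day cap, so +1772 days → 6 September 2041.
Expiry of referenced patent SV-985202:
  Base: filing + 23 years → 8 September 2034.
  Marketing Approval Extension: 2346 days claimed exceeds the 1772-day cap, so +1772 days → 16 July 2039.
  Office Delay Adjustment: +866 days → 28 November 2041.
Terminal disclaimer: SV-515622 expires on the earlier of 6 September 2041 and 28 November 2041.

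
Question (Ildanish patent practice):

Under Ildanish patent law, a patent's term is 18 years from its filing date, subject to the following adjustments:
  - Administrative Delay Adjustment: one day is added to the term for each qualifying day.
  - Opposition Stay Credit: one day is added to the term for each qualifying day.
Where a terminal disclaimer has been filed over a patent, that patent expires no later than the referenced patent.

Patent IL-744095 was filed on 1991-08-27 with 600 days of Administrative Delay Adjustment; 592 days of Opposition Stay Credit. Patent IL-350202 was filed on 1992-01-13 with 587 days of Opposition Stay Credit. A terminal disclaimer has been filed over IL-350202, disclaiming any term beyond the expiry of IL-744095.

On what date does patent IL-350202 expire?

2011-08-23

Natural term of IL-350202:
  Base: filing + 18 years → 13 January 2010.
  Opposition Stay Credit: +587 days → 23 August 2011.
Expiry of referenced patent IL-744095:
  Base: filing + 18 years → 27 August 2009.
  Administrative Delay Adjustment: +600 days → 19 April 2011.
  Opposition Stay Credit: +592 days → 1 December 2012.
Terminal disclaimer: IL-350202 expires on the earlier of 23 August 2011 and 1 December 2012.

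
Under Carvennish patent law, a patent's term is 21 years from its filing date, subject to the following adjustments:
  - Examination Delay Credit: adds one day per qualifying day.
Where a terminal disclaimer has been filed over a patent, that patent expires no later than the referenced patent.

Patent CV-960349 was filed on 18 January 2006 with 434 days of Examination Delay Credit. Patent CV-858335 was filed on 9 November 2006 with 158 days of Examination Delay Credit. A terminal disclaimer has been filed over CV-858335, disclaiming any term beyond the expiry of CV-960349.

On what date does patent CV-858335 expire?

March 27, 2028

Natural term of CV-858335:
  Base: filing + 21 years → 9 November 2027.
  Examination Delay Credit: +158 days → 15 April 2028.
Expiry of referenced patent CV-960349:
  Base: filing + 21 years → 18 January 2027.
  Examination Delay Credit: +434 days → 27 March 2028.
Terminal disclaimer: CV-858335 expires on the earlier of 15 April 2028 and 27 March 2028.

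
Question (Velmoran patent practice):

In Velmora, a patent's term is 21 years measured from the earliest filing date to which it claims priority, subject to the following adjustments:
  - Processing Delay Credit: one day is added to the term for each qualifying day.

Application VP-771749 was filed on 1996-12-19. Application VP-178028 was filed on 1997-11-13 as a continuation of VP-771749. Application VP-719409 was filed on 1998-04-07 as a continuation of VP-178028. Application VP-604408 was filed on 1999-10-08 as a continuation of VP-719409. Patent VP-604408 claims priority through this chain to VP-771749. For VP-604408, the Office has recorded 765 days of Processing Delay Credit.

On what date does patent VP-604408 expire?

Earliest priority filing: 19 December 1996.
Base term: 19 December 1996 + 21 years → 19 December 2017.
Processing Delay Credit: +765 days → 23 January 2020.

2020-01-23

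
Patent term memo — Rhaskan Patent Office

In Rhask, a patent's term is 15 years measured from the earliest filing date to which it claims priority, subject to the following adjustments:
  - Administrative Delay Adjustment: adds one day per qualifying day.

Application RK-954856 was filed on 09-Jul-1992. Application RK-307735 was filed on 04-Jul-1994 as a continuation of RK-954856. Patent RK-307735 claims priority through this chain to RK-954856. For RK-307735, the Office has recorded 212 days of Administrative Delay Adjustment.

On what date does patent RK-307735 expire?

2008-02-06

Earliest priority filing: 9 July 1992.
Base term: 9 July 1992 + 15 years → 9 July 2007.
Administrative Delay Adjustment: +212 days → 6 February 2008.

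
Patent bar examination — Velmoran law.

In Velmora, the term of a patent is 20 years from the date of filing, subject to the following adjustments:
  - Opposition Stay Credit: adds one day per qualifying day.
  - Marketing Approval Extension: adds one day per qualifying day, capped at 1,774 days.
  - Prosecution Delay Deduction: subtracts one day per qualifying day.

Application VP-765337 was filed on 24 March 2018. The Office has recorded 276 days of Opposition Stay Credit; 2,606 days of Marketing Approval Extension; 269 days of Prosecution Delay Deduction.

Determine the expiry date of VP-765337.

February 7, 2043

Base term: filing date + 20 years → 24 March 2038.
Opposition Stay Credit: +276 days → 25 December 2038.
Marketing Approval Extension: 2606 days claimed exceeds the 1774-day cap, so +1774 days → 3 November 2043.
Prosecution Delay Deduction: −269 days → 7 February 2043.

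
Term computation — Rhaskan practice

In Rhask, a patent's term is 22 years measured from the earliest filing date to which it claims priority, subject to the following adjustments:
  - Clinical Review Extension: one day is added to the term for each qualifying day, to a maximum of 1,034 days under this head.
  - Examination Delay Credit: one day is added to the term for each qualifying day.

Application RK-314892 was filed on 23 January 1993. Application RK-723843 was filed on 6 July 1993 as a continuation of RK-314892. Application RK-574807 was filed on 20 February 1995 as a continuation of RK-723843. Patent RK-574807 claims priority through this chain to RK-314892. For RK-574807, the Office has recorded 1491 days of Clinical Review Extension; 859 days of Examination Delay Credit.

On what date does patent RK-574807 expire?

Earliest priority filing: 23 January 1993.
Base term: 23 January 1993 + 22 years → 23 January 2015.
Clinical Review Extension: 1491 days claimed exceeds the 1034-day cap, so +1034 days → 22 November 2017.
Examination Delay Credit: +859 days → 30 March 2020.

March 30, 2020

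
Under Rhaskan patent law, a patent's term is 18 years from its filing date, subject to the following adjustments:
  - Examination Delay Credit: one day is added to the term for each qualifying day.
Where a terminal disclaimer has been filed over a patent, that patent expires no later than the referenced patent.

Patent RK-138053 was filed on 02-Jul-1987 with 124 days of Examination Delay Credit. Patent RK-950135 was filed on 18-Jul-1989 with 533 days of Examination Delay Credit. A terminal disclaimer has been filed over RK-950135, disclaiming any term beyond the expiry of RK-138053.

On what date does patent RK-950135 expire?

November 3, 2005

Natural term of RK-950135:
  Base: filing + 18 years → 18 July 2007.
  Examination Delay Credit: +533 days → 1 January 2009.
Expiry of referenced patent RK-138053:
  Base: filing + 18 years → 2 July 2005.
  Examination Delay Credit: +124 days → 3 November 2005.
Terminal disclaimer: RK-950135 expires on the earlier of 1 January 2009 and 3 November 2005.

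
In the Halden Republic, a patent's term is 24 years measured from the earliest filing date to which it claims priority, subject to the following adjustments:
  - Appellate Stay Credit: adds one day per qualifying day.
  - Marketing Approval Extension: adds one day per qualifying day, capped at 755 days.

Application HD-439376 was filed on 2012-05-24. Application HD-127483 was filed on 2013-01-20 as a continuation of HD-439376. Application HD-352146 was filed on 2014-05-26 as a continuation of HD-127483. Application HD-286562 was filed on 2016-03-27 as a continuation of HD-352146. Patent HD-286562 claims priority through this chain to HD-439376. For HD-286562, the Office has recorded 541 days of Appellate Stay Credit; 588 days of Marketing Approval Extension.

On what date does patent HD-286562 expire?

June 27, 2039

Earliest priority filing: 24 May 2012.
Base term: 24 May 2012 + 24 years → 24 May 2036.
Appellate Stay Credit: +541 days → 16 November 2037.
Marketing Approval Extension: 588 days (within the 755-day cap) → +588 days → 27 June 2039.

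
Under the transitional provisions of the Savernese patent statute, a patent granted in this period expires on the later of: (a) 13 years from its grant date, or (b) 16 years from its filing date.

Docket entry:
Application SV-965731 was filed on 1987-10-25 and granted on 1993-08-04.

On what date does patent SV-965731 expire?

August 4, 2006

(a) grant + 13 years → 4 August 2006.
(b) filing + 16 years → 25 October 2003.
Later of the two: 4 August 2006.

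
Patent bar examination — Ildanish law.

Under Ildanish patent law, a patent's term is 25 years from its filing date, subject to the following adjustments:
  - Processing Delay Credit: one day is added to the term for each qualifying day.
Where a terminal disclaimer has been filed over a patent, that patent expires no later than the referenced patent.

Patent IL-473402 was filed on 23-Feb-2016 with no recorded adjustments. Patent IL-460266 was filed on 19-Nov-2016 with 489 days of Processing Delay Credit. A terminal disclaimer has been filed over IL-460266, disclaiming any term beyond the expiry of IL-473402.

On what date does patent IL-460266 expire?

February 23, 2041

Natural term of IL-460266:
  Base: filing + 25 years → 19 November 2041.
  Processing Delay Credit: +489 days → 23 March 2043.
Expiry of referenced patent IL-473402:
  Base: filing + 25 years → 23 February 2041.
Terminal disclaimer: IL-460266 expires on the earlier of 23 March 2043 and 23 February 2041.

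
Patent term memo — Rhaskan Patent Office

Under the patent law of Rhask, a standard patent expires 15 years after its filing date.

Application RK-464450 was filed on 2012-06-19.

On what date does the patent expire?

June 19, 2027

Filing date + 15 years → 19 June 2027.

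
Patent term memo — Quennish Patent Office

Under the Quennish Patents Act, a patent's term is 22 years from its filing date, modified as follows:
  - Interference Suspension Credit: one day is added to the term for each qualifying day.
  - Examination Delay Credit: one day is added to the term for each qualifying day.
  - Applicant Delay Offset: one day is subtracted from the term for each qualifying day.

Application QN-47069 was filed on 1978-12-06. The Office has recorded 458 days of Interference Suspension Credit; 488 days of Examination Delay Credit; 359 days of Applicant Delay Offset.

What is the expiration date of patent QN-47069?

Base term: filing date + 22 years → 6 December 2000.
Interference Suspension Credit: +458 days → 9 March 2002.
Examination Delay Credit: +488 days → 10 July 2003.
Applicant Delay Offset: −359 days → 16 July 2002.

2002-07-16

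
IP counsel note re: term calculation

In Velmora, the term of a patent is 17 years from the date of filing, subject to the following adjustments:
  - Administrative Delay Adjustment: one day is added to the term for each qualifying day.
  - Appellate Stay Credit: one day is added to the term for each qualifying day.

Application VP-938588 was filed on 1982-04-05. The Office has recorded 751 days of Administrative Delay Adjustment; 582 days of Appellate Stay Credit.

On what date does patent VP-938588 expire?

2002-11-28

Base term: filing date + 17 years → 5 April 1999.
Administrative Delay Adjustment: +751 days → 25 April 2001.
Appellate Stay Credit: +582 days → 28 November 2002.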